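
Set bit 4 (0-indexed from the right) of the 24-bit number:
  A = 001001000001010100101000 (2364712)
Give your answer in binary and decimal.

Mask = 1 << 4 = 000000000000000000010000
Bit 4 of A is 0, so OR-ing with the mask flips it to 1.
  001001000001010100101000
| 000000000000000000010000
--------------------------
  001001000001010100111000

Answer: 001001000001010100111000 (2364728)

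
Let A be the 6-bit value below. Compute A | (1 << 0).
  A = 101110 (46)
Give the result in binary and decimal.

Mask = 1 << 0 = 000001
Bit 0 of A is 0, so OR-ing with the mask flips it to 1.
  101110
| 000001
--------
  101111

Answer: 101111 (47)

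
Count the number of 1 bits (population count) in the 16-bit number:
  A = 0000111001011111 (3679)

0000111001011111
1-bits at positions (from bit 0 = LSB): 0, 1, 2, 3, 4, 6, 9, 10, 11
Count = 9

Answer: 9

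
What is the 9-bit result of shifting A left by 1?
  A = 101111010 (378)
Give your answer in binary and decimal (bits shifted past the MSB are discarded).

Shift left by 1: drop the top 1 bit(s), append 1 zero(s) on the right.
  101111010  ->  discard [1], keep [01111010], append 0
= 011110100

Answer: 011110100 (244)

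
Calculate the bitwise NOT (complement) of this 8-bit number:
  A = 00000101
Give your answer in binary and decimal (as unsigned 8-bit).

Flip each bit (0->1, 1->0):
  00000101
  11111010

Answer: 11111010 (250)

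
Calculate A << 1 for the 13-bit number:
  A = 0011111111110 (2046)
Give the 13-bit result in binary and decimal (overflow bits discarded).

Shift left by 1: drop the top 1 bit(s), append 1 zero(s) on the right.
  0011111111110  ->  discard [0], keep [011111111110], append 0
= 0111111111100

Answer: 0111111111100 (4092)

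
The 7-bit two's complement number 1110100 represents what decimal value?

MSB is 1, so the value is negative. Find the magnitude:
1. Invert bits:  0001011
2. Add 1:        0001100  = 12
3. Apply sign:   -12

Answer: -12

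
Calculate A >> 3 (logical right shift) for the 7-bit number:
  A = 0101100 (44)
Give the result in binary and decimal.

Logical shift right by 3: drop the bottom 3 bit(s), prepend 3 zero(s) on the left.
  0101100  ->  keep [0101], discard [100], prepend 000
= 0000101

Answer: 0000101 (5)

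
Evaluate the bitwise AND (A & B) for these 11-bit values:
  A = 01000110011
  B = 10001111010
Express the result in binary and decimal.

Apply & to each column (1 only where both bits are 1):
  01000110011
& 10001111010
-------------
  00000110010

Answer: 00000110010 (50)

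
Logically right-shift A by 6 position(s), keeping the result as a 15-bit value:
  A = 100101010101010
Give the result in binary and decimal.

Logical shift right by 6: drop the bottom 6 bit(s), prepend 6 zero(s) on the left.
  100101010101010  ->  keep [100101010], discard [101010], prepend 000000
= 000000100101010

Answer: 000000100101010 (298)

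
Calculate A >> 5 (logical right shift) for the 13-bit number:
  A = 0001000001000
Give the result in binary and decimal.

Logical shift right by 5: drop the bottom 5 bit(s), prepend 5 zero(s) on the left.
  0001000001000  ->  keep [00010000], discard [01000], prepend 00000
= 0000000010000

Answer: 0000000010000 (16)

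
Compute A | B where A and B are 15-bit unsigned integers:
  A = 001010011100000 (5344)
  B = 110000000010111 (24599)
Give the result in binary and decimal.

Apply | to each column (1 where either bit is 1):
  001010011100000
| 110000000010111
-----------------
  111010011110111

Answer: 111010011110111 (29943)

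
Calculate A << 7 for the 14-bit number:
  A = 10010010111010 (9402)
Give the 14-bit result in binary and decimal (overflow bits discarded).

Shift left by 7: drop the top 7 bit(s), append 7 zero(s) on the right.
  10010010111010  ->  discard [1001001], keep [0111010], append 0000000
= 01110100000000

Answer: 01110100000000 (7424)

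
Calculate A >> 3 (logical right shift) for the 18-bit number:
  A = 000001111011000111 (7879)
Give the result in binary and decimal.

Logical shift right by 3: drop the bottom 3 bit(s), prepend 3 zero(s) on the left.
  000001111011000111  ->  keep [000001111011000], discard [111], prepend 000
= 000000001111011000

Answer: 000000001111011000 (984)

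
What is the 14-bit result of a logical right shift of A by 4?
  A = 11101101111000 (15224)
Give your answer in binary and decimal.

Logical shift right by 4: drop the bottom 4 bit(s), prepend 4 zero(s) on the left.
  11101101111000  ->  keep [1110110111], discard [1000], prepend 0000
= 00001110110111

Answer: 00001110110111 (951)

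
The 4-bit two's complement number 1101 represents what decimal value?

MSB is 1, so the value is negative. Find the magnitude:
1. Invert bits:  0010
2. Add 1:        0011  = 3
3. Apply sign:   -3

Answer: -3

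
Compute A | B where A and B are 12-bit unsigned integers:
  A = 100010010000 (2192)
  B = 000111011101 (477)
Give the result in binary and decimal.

Apply | to each column (1 where either bit is 1):
  100010010000
| 000111011101
--------------
  100111011101

Answer: 100111011101 (2525)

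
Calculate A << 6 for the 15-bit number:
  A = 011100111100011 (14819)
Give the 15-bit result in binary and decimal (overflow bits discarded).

Shift left by 6: drop the top 6 bit(s), append 6 zero(s) on the right.
  011100111100011  ->  discard [011100], keep [111100011], append 000000
= 111100011000000

Answer: 111100011000000 (30912)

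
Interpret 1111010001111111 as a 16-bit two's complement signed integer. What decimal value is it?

MSB is 1, so the value is negative. Find the magnitude:
1. Invert bits:  0000101110000000
2. Add 1:        0000101110000001  = 2945
3. Apply sign:   -2945

Answer: -2945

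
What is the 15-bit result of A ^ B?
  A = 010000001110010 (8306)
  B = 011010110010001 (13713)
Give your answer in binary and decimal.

Apply ^ to each column (1 where bits differ):
  010000001110010
^ 011010110010001
-----------------
  001010111100011

Answer: 001010111100011 (5603)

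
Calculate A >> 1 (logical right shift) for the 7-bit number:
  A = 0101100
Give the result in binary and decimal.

Logical shift right by 1: drop the bottom 1 bit(s), prepend 1 zero(s) on the left.
  0101100  ->  keep [010110], discard [0], prepend 0
= 0010110

Answer: 0010110 (22)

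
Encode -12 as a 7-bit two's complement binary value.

1. Binary of +12:  0001100
2. Invert bits:     1110011
3. Add 1:           1110100

Answer: 1110100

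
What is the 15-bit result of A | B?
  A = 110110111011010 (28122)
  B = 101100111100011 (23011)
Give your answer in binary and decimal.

Apply | to each column (1 where either bit is 1):
  110110111011010
| 101100111100011
-----------------
  111110111111011

Answer: 111110111111011 (32251)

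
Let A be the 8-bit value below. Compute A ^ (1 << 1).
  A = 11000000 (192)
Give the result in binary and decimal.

Mask = 1 << 1 = 00000010
Bit 1 of A is 0; XOR with the mask flips it to 1.
  11000000
^ 00000010
----------
  11000010

Answer: 11000010 (194)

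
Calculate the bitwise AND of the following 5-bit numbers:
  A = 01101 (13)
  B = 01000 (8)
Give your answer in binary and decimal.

Apply & to each column (1 only where both bits are 1):
  01101
& 01000
-------
  01000

Answer: 01000 (8)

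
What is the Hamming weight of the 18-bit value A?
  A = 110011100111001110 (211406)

110011100111001110
1-bits at positions (from bit 0 = LSB): 1, 2, 3, 6, 7, 8, 11, 12, 13, 16, 17
Count = 11

Answer: 11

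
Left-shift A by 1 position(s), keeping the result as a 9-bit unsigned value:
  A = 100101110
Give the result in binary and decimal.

Shift left by 1: drop the top 1 bit(s), append 1 zero(s) on the right.
  100101110  ->  discard [1], keep [00101110], append 0
= 001011100

Answer: 001011100 (92)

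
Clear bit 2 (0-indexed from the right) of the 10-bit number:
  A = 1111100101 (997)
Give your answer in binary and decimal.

Mask = ~(1 << 2) = 1111111011
Bit 2 of A is 1, so AND-ing with the mask clears it to 0.
  1111100101
& 1111111011
------------
  1111100001

Answer: 1111100001 (993)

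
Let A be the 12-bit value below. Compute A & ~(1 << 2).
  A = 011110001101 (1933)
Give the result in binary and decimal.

Mask = ~(1 << 2) = 111111111011
Bit 2 of A is 1, so AND-ing with the mask clears it to 0.
  011110001101
& 111111111011
--------------
  011110001001

Answer: 011110001001 (1929)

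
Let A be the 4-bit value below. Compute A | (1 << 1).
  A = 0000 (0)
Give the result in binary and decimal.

Mask = 1 << 1 = 0010
Bit 1 of A is 0, so OR-ing with the mask flips it to 1.
  0000
| 0010
------
  0010

Answer: 0010 (2)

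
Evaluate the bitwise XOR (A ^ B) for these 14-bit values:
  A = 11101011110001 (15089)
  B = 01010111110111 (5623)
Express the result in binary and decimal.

Apply ^ to each column (1 where bits differ):
  11101011110001
^ 01010111110111
----------------
  10111100000110

Answer: 10111100000110 (12038)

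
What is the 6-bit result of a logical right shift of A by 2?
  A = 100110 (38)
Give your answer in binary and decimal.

Logical shift right by 2: drop the bottom 2 bit(s), prepend 2 zero(s) on the left.
  100110  ->  keep [1001], discard [10], prepend 00
= 001001

Answer: 001001 (9)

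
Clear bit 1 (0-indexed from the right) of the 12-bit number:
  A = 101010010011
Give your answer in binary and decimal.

Mask = ~(1 << 1) = 111111111101
Bit 1 of A is 1, so AND-ing with the mask clears it to 0.
  101010010011
& 111111111101
--------------
  101010010001

Answer: 101010010001 (2705)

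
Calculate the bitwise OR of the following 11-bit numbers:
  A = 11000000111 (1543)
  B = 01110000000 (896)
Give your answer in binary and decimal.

Apply | to each column (1 where either bit is 1):
  11000000111
| 01110000000
-------------
  11110000111

Answer: 11110000111 (1927)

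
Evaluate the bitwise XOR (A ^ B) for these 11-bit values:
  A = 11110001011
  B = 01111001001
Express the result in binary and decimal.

Apply ^ to each column (1 where bits differ):
  11110001011
^ 01111001001
-------------
  10001000010

Answer: 10001000010 (1090)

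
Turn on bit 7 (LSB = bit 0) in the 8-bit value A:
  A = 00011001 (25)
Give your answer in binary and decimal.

Mask = 1 << 7 = 10000000
Bit 7 of A is 0, so OR-ing with the mask flips it to 1.
  00011001
| 10000000
----------
  10011001

Answer: 10011001 (153)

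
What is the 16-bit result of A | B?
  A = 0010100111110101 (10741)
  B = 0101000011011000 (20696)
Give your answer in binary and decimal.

Apply | to each column (1 where either bit is 1):
  0010100111110101
| 0101000011011000
------------------
  0111100111111101

Answer: 0111100111111101 (31229)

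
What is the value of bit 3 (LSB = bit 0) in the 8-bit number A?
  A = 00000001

Bit 3 is the 4th from the right.
  00000001
      ^
That bit is 0.

Answer: 0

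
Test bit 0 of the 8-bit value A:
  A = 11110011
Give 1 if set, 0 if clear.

Bit 0 is the 1st from the right.
  11110011
         ^
That bit is 1.

Answer: 1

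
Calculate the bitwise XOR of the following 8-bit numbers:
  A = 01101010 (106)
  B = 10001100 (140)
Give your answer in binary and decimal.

Apply ^ to each column (1 where bits differ):
  01101010
^ 10001100
----------
  11100110

Answer: 11100110 (230)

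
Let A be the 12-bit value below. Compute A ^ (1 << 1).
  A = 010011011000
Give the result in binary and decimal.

Mask = 1 << 1 = 000000000010
Bit 1 of A is 0; XOR with the mask flips it to 1.
  010011011000
^ 000000000010
--------------
  010011011010

Answer: 010011011010 (1242)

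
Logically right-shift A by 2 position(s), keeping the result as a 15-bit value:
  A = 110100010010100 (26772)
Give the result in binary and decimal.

Logical shift right by 2: drop the bottom 2 bit(s), prepend 2 zero(s) on the left.
  110100010010100  ->  keep [1101000100101], discard [00], prepend 00
= 001101000100101

Answer: 001101000100101 (6693)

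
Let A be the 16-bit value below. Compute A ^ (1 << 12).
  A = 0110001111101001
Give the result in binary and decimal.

Mask = 1 << 12 = 0001000000000000
Bit 12 of A is 0; XOR with the mask flips it to 1.
  0110001111101001
^ 0001000000000000
------------------
  0111001111101001

Answer: 0111001111101001 (29673)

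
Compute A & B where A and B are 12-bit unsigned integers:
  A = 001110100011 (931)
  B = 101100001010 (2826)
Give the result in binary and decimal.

Apply & to each column (1 only where both bits are 1):
  001110100011
& 101100001010
--------------
  001100000010

Answer: 001100000010 (770)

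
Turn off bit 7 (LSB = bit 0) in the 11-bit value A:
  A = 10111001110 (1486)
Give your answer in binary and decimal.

Mask = ~(1 << 7) = 11101111111
Bit 7 of A is 1, so AND-ing with the mask clears it to 0.
  10111001110
& 11101111111
-------------
  10101001110

Answer: 10101001110 (1358)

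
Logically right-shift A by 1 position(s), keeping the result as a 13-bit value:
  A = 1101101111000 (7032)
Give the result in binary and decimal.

Logical shift right by 1: drop the bottom 1 bit(s), prepend 1 zero(s) on the left.
  1101101111000  ->  keep [110110111100], discard [0], prepend 0
= 0110110111100

Answer: 0110110111100 (3516)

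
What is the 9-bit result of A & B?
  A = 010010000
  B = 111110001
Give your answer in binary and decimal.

Apply & to each column (1 only where both bits are 1):
  010010000
& 111110001
-----------
  010010000

Answer: 010010000 (144)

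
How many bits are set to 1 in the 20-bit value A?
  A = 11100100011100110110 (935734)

11100100011100110110
1-bits at positions (from bit 0 = LSB): 1, 2, 4, 5, 8, 9, 10, 14, 17, 18, 19
Count = 11

Answer: 11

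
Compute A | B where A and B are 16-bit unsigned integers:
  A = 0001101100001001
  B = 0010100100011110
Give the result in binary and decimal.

Apply | to each column (1 where either bit is 1):
  0001101100001001
| 0010100100011110
------------------
  0011101100011111

Answer: 0011101100011111 (15135)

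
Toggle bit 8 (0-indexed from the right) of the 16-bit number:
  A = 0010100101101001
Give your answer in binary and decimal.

Mask = 1 << 8 = 0000000100000000
Bit 8 of A is 1; XOR with the mask flips it to 0.
  0010100101101001
^ 0000000100000000
------------------
  0010100001101001

Answer: 0010100001101001 (10345)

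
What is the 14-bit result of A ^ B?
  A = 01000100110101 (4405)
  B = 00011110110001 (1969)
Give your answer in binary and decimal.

Apply ^ to each column (1 where bits differ):
  01000100110101
^ 00011110110001
----------------
  01011010000100

Answer: 01011010000100 (5764)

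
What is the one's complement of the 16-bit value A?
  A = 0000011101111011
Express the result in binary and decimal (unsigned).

Flip each bit (0->1, 1->0):
  0000011101111011
  1111100010000100

Answer: 1111100010000100 (63620)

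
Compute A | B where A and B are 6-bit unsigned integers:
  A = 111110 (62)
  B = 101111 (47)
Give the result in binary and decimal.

Apply | to each column (1 where either bit is 1):
  111110
| 101111
--------
  111111

Answer: 111111 (63)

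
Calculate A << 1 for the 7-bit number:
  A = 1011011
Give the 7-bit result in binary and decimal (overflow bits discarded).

Shift left by 1: drop the top 1 bit(s), append 1 zero(s) on the right.
  1011011  ->  discard [1], keep [011011], append 0
= 0110110

Answer: 0110110 (54)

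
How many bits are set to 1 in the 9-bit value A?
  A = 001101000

001101000
1-bits at positions (from bit 0 = LSB): 3, 5, 6
Count = 3

Answer: 3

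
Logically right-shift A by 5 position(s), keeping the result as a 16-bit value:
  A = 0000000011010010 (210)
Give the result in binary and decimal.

Logical shift right by 5: drop the bottom 5 bit(s), prepend 5 zero(s) on the left.
  0000000011010010  ->  keep [00000000110], discard [10010], prepend 00000
= 0000000000000110

Answer: 0000000000000110 (6)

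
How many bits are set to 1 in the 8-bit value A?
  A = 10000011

10000011
1-bits at positions (from bit 0 = LSB): 0, 1, 7
Count = 3

Answer: 3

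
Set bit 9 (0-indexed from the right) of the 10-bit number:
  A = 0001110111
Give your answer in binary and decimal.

Mask = 1 << 9 = 1000000000
Bit 9 of A is 0, so OR-ing with the mask flips it to 1.
  0001110111
| 1000000000
------------
  1001110111

Answer: 1001110111 (631)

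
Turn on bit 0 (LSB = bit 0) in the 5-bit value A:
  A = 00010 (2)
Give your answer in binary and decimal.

Mask = 1 << 0 = 00001
Bit 0 of A is 0, so OR-ing with the mask flips it to 1.
  00010
| 00001
-------
  00011

Answer: 00011 (3)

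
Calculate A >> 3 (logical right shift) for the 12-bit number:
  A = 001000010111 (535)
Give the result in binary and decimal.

Logical shift right by 3: drop the bottom 3 bit(s), prepend 3 zero(s) on the left.
  001000010111  ->  keep [001000010], discard [111], prepend 000
= 000001000010

Answer: 000001000010 (66)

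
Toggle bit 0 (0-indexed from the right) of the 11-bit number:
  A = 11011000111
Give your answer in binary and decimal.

Mask = 1 << 0 = 00000000001
Bit 0 of A is 1; XOR with the mask flips it to 0.
  11011000111
^ 00000000001
-------------
  11011000110

Answer: 11011000110 (1734)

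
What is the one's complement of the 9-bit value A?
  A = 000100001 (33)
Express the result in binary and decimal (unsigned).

Flip each bit (0->1, 1->0):
  000100001
  111011110

Answer: 111011110 (478)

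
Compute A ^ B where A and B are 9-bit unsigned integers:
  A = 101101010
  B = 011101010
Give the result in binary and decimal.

Apply ^ to each column (1 where bits differ):
  101101010
^ 011101010
-----------
  110000000

Answer: 110000000 (384)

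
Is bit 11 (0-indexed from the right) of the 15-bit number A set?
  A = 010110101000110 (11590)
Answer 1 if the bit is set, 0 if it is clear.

Bit 11 is the 12th from the right.
  010110101000110
     ^
That bit is 1.

Answer: 1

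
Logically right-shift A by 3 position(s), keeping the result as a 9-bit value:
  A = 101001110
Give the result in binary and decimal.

Logical shift right by 3: drop the bottom 3 bit(s), prepend 3 zero(s) on the left.
  101001110  ->  keep [101001], discard [110], prepend 000
= 000101001

Answer: 000101001 (41)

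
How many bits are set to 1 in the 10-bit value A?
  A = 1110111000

1110111000
1-bits at positions (from bit 0 = LSB): 3, 4, 5, 7, 8, 9
Count = 6

Answer: 6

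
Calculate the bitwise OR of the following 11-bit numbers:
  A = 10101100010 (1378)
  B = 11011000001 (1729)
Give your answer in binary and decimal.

Apply | to each column (1 where either bit is 1):
  10101100010
| 11011000001
-------------
  11111100011

Answer: 11111100011 (2019)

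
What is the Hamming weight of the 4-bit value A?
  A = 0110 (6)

0110
1-bits at positions (from bit 0 = LSB): 1, 2
Count = 2

Answer: 2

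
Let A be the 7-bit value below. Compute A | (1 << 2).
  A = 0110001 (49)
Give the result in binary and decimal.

Mask = 1 << 2 = 0000100
Bit 2 of A is 0, so OR-ing with the mask flips it to 1.
  0110001
| 0000100
---------
  0110101

Answer: 0110101 (53)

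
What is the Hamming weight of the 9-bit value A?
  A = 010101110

010101110
1-bits at positions (from bit 0 = LSB): 1, 2, 3, 5, 7
Count = 5

Answer: 5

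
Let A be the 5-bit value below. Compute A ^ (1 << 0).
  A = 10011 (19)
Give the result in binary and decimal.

Mask = 1 << 0 = 00001
Bit 0 of A is 1; XOR with the mask flips it to 0.
  10011
^ 00001
-------
  10010

Answer: 10010 (18)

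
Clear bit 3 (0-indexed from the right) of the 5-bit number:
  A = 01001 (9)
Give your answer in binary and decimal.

Mask = ~(1 << 3) = 10111
Bit 3 of A is 1, so AND-ing with the mask clears it to 0.
  01001
& 10111
-------
  00001

Answer: 00001 (1)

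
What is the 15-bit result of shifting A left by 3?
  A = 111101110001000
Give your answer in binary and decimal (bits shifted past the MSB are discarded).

Shift left by 3: drop the top 3 bit(s), append 3 zero(s) on the right.
  111101110001000  ->  discard [111], keep [101110001000], append 000
= 101110001000000

Answer: 101110001000000 (23616)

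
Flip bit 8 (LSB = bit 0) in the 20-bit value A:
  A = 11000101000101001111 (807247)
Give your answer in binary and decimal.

Mask = 1 << 8 = 00000000000100000000
Bit 8 of A is 1; XOR with the mask flips it to 0.
  11000101000101001111
^ 00000000000100000000
----------------------
  11000101000001001111

Answer: 11000101000001001111 (806991)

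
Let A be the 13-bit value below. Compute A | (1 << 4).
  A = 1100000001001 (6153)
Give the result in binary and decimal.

Mask = 1 << 4 = 0000000010000
Bit 4 of A is 0, so OR-ing with the mask flips it to 1.
  1100000001001
| 0000000010000
---------------
  1100000011001

Answer: 1100000011001 (6169)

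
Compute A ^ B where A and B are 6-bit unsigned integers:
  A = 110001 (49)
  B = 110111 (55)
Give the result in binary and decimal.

Apply ^ to each column (1 where bits differ):
  110001
^ 110111
--------
  000110

Answer: 000110 (6)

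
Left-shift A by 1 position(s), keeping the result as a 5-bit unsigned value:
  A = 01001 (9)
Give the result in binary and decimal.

Shift left by 1: drop the top 1 bit(s), append 1 zero(s) on the right.
  01001  ->  discard [0], keep [1001], append 0
= 10010

Answer: 10010 (18)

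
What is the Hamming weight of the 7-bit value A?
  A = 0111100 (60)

0111100
1-bits at positions (from bit 0 = LSB): 2, 3, 4, 5
Count = 4

Answer: 4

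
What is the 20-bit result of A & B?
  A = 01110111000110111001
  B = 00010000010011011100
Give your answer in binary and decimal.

Apply & to each column (1 only where both bits are 1):
  01110111000110111001
& 00010000010011011100
----------------------
  00010000000010011000

Answer: 00010000000010011000 (65688)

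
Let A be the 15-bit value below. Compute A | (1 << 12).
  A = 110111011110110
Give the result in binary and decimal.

Mask = 1 << 12 = 001000000000000
Bit 12 of A is 0, so OR-ing with the mask flips it to 1.
  110111011110110
| 001000000000000
-----------------
  111111011110110

Answer: 111111011110110 (32502)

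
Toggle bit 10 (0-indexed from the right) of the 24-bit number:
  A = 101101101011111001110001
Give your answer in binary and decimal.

Mask = 1 << 10 = 000000000000010000000000
Bit 10 of A is 1; XOR with the mask flips it to 0.
  101101101011111001110001
^ 000000000000010000000000
--------------------------
  101101101011101001110001

Answer: 101101101011101001110001 (11975281)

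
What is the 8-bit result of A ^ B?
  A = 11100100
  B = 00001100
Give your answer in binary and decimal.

Apply ^ to each column (1 where bits differ):
  11100100
^ 00001100
----------
  11101000

Answer: 11101000 (232)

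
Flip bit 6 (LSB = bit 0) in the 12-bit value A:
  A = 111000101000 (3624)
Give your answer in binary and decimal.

Mask = 1 << 6 = 000001000000
Bit 6 of A is 0; XOR with the mask flips it to 1.
  111000101000
^ 000001000000
--------------
  111001101000

Answer: 111001101000 (3688)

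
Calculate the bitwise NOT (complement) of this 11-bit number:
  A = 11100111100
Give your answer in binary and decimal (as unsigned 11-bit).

Flip each bit (0->1, 1->0):
  11100111100
  00011000011

Answer: 00011000011 (195)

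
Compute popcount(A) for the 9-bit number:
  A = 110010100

110010100
1-bits at positions (from bit 0 = LSB): 2, 4, 7, 8
Count = 4

Answer: 4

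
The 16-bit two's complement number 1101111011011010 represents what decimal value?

MSB is 1, so the value is negative. Find the magnitude:
1. Invert bits:  0010000100100101
2. Add 1:        0010000100100110  = 8486
3. Apply sign:   -8486

Answer: -8486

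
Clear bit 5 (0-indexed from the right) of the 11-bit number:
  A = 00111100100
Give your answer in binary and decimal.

Mask = ~(1 << 5) = 11111011111
Bit 5 of A is 1, so AND-ing with the mask clears it to 0.
  00111100100
& 11111011111
-------------
  00111000100

Answer: 00111000100 (452)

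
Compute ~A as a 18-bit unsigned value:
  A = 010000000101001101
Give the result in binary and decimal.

Flip each bit (0->1, 1->0):
  010000000101001101
  101111111010110010

Answer: 101111111010110010 (196274)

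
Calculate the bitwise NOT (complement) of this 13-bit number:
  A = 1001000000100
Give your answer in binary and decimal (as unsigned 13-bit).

Flip each bit (0->1, 1->0):
  1001000000100
  0110111111011

Answer: 0110111111011 (3579)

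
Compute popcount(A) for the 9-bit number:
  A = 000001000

000001000
1-bits at positions (from bit 0 = LSB): 3
Count = 1

Answer: 1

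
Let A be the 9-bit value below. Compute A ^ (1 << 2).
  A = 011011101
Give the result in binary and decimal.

Mask = 1 << 2 = 000000100
Bit 2 of A is 1; XOR with the mask flips it to 0.
  011011101
^ 000000100
-----------
  011011001

Answer: 011011001 (217)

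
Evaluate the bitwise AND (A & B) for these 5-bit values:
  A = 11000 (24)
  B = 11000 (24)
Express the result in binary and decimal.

Apply & to each column (1 only where both bits are 1):
  11000
& 11000
-------
  11000

Answer: 11000 (24)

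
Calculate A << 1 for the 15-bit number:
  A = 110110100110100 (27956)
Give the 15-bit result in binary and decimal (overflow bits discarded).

Shift left by 1: drop the top 1 bit(s), append 1 zero(s) on the right.
  110110100110100  ->  discard [1], keep [10110100110100], append 0
= 101101001101000

Answer: 101101001101000 (23144)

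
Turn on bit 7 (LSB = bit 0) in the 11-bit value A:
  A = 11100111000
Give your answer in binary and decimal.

Mask = 1 << 7 = 00010000000
Bit 7 of A is 0, so OR-ing with the mask flips it to 1.
  11100111000
| 00010000000
-------------
  11110111000

Answer: 11110111000 (1976)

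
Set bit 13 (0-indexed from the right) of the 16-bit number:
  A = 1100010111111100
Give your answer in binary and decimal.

Mask = 1 << 13 = 0010000000000000
Bit 13 of A is 0, so OR-ing with the mask flips it to 1.
  1100010111111100
| 0010000000000000
------------------
  1110010111111100

Answer: 1110010111111100 (58876)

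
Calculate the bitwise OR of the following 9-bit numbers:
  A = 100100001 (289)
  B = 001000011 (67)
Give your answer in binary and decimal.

Apply | to each column (1 where either bit is 1):
  100100001
| 001000011
-----------
  101100011

Answer: 101100011 (355)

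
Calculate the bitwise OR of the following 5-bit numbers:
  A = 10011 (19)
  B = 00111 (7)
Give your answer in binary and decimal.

Apply | to each column (1 where either bit is 1):
  10011
| 00111
-------
  10111

Answer: 10111 (23)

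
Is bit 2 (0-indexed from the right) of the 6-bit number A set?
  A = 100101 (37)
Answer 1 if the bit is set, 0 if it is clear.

Bit 2 is the 3rd from the right.
  100101
     ^
That bit is 1.

Answer: 1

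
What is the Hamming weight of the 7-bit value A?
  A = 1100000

1100000
1-bits at positions (from bit 0 = LSB): 5, 6
Count = 2

Answer: 2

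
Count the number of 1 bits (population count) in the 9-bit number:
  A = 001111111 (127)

001111111
1-bits at positions (from bit 0 = LSB): 0, 1, 2, 3, 4, 5, 6
Count = 7

Answer: 7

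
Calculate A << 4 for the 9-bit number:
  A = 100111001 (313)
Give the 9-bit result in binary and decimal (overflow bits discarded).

Shift left by 4: drop the top 4 bit(s), append 4 zero(s) on the right.
  100111001  ->  discard [1001], keep [11001], append 0000
= 110010000

Answer: 110010000 (400)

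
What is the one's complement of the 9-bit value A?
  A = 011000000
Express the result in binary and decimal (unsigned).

Flip each bit (0->1, 1->0):
  011000000
  100111111

Answer: 100111111 (319)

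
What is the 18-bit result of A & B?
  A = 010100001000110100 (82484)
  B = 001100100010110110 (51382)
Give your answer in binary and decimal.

Apply & to each column (1 only where both bits are 1):
  010100001000110100
& 001100100010110110
--------------------
  000100000000110100

Answer: 000100000000110100 (16436)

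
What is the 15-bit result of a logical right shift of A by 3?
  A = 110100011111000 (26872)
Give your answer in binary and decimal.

Logical shift right by 3: drop the bottom 3 bit(s), prepend 3 zero(s) on the left.
  110100011111000  ->  keep [110100011111], discard [000], prepend 000
= 000110100011111

Answer: 000110100011111 (3359)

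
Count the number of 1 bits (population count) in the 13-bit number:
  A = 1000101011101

1000101011101
1-bits at positions (from bit 0 = LSB): 0, 2, 3, 4, 6, 8, 12
Count = 7

Answer: 7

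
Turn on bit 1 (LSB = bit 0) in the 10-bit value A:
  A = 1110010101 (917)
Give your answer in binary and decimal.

Mask = 1 << 1 = 0000000010
Bit 1 of A is 0, so OR-ing with the mask flips it to 1.
  1110010101
| 0000000010
------------
  1110010111

Answer: 1110010111 (919)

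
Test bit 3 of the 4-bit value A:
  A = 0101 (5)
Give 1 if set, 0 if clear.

Bit 3 is the 4th from the right.
  0101
  ^
That bit is 0.

Answer: 0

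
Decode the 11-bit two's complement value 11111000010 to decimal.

MSB is 1, so the value is negative. Find the magnitude:
1. Invert bits:  00000111101
2. Add 1:        00000111110  = 62
3. Apply sign:   -62

Answer: -62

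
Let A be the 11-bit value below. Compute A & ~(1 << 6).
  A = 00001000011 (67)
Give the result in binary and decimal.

Mask = ~(1 << 6) = 11110111111
Bit 6 of A is 1, so AND-ing with the mask clears it to 0.
  00001000011
& 11110111111
-------------
  00000000011

Answer: 00000000011 (3)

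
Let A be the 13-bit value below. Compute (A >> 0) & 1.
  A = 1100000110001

Bit 0 is the 1st from the right.
  1100000110001
              ^
That bit is 1.

Answer: 1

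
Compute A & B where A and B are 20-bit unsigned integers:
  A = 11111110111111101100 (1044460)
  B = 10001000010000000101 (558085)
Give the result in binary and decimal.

Apply & to each column (1 only where both bits are 1):
  11111110111111101100
& 10001000010000000101
----------------------
  10001000010000000100

Answer: 10001000010000000100 (558084)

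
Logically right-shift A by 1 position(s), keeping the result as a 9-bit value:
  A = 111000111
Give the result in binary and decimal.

Logical shift right by 1: drop the bottom 1 bit(s), prepend 1 zero(s) on the left.
  111000111  ->  keep [11100011], discard [1], prepend 0
= 011100011

Answer: 011100011 (227)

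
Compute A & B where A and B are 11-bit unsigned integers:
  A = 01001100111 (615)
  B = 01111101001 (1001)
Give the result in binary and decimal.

Apply & to each column (1 only where both bits are 1):
  01001100111
& 01111101001
-------------
  01001100001

Answer: 01001100001 (609)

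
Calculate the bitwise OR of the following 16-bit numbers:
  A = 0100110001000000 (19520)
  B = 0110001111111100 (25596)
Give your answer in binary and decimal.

Apply | to each column (1 where either bit is 1):
  0100110001000000
| 0110001111111100
------------------
  0110111111111100

Answer: 0110111111111100 (28668)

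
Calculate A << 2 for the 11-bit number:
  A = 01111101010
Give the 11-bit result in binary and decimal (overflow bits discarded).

Shift left by 2: drop the top 2 bit(s), append 2 zero(s) on the right.
  01111101010  ->  discard [01], keep [111101010], append 00
= 11110101000

Answer: 11110101000 (1960)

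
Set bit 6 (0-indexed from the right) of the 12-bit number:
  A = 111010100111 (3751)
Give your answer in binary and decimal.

Mask = 1 << 6 = 000001000000
Bit 6 of A is 0, so OR-ing with the mask flips it to 1.
  111010100111
| 000001000000
--------------
  111011100111

Answer: 111011100111 (3815)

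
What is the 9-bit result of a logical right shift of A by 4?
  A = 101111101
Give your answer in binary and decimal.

Logical shift right by 4: drop the bottom 4 bit(s), prepend 4 zero(s) on the left.
  101111101  ->  keep [10111], discard [1101], prepend 0000
= 000010111

Answer: 000010111 (23)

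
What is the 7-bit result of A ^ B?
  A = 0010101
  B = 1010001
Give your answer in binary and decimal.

Apply ^ to each column (1 where bits differ):
  0010101
^ 1010001
---------
  1000100

Answer: 1000100 (68)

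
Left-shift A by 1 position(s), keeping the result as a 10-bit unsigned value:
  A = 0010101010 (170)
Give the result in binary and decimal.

Shift left by 1: drop the top 1 bit(s), append 1 zero(s) on the right.
  0010101010  ->  discard [0], keep [010101010], append 0
= 0101010100

Answer: 0101010100 (340)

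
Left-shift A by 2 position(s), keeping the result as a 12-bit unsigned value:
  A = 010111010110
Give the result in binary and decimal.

Shift left by 2: drop the top 2 bit(s), append 2 zero(s) on the right.
  010111010110  ->  discard [01], keep [0111010110], append 00
= 011101011000

Answer: 011101011000 (1880)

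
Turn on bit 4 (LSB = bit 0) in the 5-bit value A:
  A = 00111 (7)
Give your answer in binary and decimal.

Mask = 1 << 4 = 10000
Bit 4 of A is 0, so OR-ing with the mask flips it to 1.
  00111
| 10000
-------
  10111

Answer: 10111 (23)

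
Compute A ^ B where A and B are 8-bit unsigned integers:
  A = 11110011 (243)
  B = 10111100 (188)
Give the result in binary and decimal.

Apply ^ to each column (1 where bits differ):
  11110011
^ 10111100
----------
  01001111

Answer: 01001111 (79)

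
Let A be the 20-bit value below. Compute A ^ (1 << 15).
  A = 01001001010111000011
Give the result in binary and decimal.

Mask = 1 << 15 = 00001000000000000000
Bit 15 of A is 1; XOR with the mask flips it to 0.
  01001001010111000011
^ 00001000000000000000
----------------------
  01000001010111000011

Answer: 01000001010111000011 (267715)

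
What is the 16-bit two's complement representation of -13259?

1. Binary of +13259:  0011001111001011
2. Invert bits:     1100110000110100
3. Add 1:           1100110000110101

Answer: 1100110000110101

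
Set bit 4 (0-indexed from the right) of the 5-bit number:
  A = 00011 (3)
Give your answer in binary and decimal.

Mask = 1 << 4 = 10000
Bit 4 of A is 0, so OR-ing with the mask flips it to 1.
  00011
| 10000
-------
  10011

Answer: 10011 (19)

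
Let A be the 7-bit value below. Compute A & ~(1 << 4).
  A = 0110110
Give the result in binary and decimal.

Mask = ~(1 << 4) = 1101111
Bit 4 of A is 1, so AND-ing with the mask clears it to 0.
  0110110
& 1101111
---------
  0100110

Answer: 0100110 (38)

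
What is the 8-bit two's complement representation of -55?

1. Binary of +55:  00110111
2. Invert bits:     11001000
3. Add 1:           11001001

Answer: 11001001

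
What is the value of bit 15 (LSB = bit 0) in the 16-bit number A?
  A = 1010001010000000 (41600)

Bit 15 is the 16th from the right.
  1010001010000000
  ^
That bit is 1.

Answer: 1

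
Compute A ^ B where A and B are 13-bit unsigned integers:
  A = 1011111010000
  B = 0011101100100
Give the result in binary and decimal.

Apply ^ to each column (1 where bits differ):
  1011111010000
^ 0011101100100
---------------
  1000010110100

Answer: 1000010110100 (4276)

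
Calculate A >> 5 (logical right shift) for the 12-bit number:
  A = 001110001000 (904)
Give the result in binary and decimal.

Logical shift right by 5: drop the bottom 5 bit(s), prepend 5 zero(s) on the left.
  001110001000  ->  keep [0011100], discard [01000], prepend 00000
= 000000011100

Answer: 000000011100 (28)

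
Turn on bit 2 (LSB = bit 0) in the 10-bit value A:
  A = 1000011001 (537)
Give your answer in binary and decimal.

Mask = 1 << 2 = 0000000100
Bit 2 of A is 0, so OR-ing with the mask flips it to 1.
  1000011001
| 0000000100
------------
  1000011101

Answer: 1000011101 (541)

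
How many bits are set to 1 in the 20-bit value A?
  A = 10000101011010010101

10000101011010010101
1-bits at positions (from bit 0 = LSB): 0, 2, 4, 7, 9, 10, 12, 14, 19
Count = 9

Answer: 9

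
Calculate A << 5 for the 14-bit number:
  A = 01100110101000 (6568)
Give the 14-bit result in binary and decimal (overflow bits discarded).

Shift left by 5: drop the top 5 bit(s), append 5 zero(s) on the right.
  01100110101000  ->  discard [01100], keep [110101000], append 00000
= 11010100000000

Answer: 11010100000000 (13568)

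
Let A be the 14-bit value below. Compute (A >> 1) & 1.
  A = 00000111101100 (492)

Bit 1 is the 2nd from the right.
  00000111101100
              ^
That bit is 0.

Answer: 0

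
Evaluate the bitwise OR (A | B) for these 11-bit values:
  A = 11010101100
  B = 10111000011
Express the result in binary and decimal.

Apply | to each column (1 where either bit is 1):
  11010101100
| 10111000011
-------------
  11111101111

Answer: 11111101111 (2031)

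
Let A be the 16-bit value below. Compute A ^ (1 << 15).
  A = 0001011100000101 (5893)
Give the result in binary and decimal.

Mask = 1 << 15 = 1000000000000000
Bit 15 of A is 0; XOR with the mask flips it to 1.
  0001011100000101
^ 1000000000000000
------------------
  1001011100000101

Answer: 1001011100000101 (38661)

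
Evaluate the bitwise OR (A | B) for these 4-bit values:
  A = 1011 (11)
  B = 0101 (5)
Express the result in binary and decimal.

Apply | to each column (1 where either bit is 1):
  1011
| 0101
------
  1111

Answer: 1111 (15)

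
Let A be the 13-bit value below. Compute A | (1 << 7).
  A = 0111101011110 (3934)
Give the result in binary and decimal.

Mask = 1 << 7 = 0000010000000
Bit 7 of A is 0, so OR-ing with the mask flips it to 1.
  0111101011110
| 0000010000000
---------------
  0111111011110

Answer: 0111111011110 (4062)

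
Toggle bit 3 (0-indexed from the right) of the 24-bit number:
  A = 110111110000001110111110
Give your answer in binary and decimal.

Mask = 1 << 3 = 000000000000000000001000
Bit 3 of A is 1; XOR with the mask flips it to 0.
  110111110000001110111110
^ 000000000000000000001000
--------------------------
  110111110000001110110110

Answer: 110111110000001110110110 (14615478)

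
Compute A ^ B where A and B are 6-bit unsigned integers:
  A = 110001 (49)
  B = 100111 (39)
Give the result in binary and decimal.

Apply ^ to each column (1 where bits differ):
  110001
^ 100111
--------
  010110

Answer: 010110 (22)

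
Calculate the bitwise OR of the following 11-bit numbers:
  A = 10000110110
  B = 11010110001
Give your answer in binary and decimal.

Apply | to each column (1 where either bit is 1):
  10000110110
| 11010110001
-------------
  11010110111

Answer: 11010110111 (1719)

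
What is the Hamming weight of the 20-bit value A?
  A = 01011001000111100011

01011001000111100011
1-bits at positions (from bit 0 = LSB): 0, 1, 5, 6, 7, 8, 12, 15, 16, 18
Count = 10

Answer: 10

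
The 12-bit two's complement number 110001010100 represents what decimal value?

MSB is 1, so the value is negative. Find the magnitude:
1. Invert bits:  001110101011
2. Add 1:        001110101100  = 940
3. Apply sign:   -940

Answer: -940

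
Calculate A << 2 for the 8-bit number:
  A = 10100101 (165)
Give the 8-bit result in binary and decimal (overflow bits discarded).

Shift left by 2: drop the top 2 bit(s), append 2 zero(s) on the right.
  10100101  ->  discard [10], keep [100101], append 00
= 10010100

Answer: 10010100 (148)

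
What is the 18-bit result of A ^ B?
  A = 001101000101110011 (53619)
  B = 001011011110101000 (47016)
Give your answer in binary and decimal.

Apply ^ to each column (1 where bits differ):
  001101000101110011
^ 001011011110101000
--------------------
  000110011011011011

Answer: 000110011011011011 (26331)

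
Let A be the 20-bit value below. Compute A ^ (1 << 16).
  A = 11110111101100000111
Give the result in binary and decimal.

Mask = 1 << 16 = 00010000000000000000
Bit 16 of A is 1; XOR with the mask flips it to 0.
  11110111101100000111
^ 00010000000000000000
----------------------
  11100111101100000111

Answer: 11100111101100000111 (948999)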